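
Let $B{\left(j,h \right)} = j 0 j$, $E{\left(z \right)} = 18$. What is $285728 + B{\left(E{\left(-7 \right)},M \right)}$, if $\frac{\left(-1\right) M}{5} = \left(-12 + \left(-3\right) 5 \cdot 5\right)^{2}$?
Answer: $285728$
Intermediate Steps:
$M = -37845$ ($M = - 5 \left(-12 + \left(-3\right) 5 \cdot 5\right)^{2} = - 5 \left(-12 - 75\right)^{2} = - 5 \left(-87\right)^{2} = \left(-5\right) 7569 = -37845$)
$B{\left(j,h \right)} = 0$ ($B{\left(j,h \right)} = 0 j = 0$)
$285728 + B{\left(E{\left(-7 \right)},M \right)} = 285728 + 0 = 285728$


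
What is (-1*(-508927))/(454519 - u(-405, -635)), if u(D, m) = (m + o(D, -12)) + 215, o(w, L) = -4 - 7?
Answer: 508927/454950 ≈ 1.1186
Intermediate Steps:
o(w, L) = -11
u(D, m) = 204 + m (u(D, m) = (m - 11) + 215 = (-11 + m) + 215 = 204 + m)
(-1*(-508927))/(454519 - u(-405, -635)) = (-1*(-508927))/(454519 - (204 - 635)) = 508927/(454519 - 1*(-431)) = 508927/(454519 + 431) = 508927/454950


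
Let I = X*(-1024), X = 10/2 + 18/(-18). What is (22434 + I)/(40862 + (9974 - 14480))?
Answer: 9169/18178 ≈ 0.50440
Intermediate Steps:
X = 4 (X = 10*(½) + 18*(-1/18) = 5 - 1 = 4)
I = -4096 (I = 4*(-1024) = -4096)
(22434 + I)/(40862 + (9974 - 14480)) = (22434 - 4096)/(40862 + (9974 - 14480)) = 18338/(40862 - 4506) = 18338/36356 = 18338*(1/36356) = 9169/18178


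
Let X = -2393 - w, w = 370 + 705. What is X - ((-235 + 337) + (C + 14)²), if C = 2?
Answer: -3826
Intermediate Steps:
w = 1075
X = -3468 (X = -2393 - 1*1075 = -2393 - 1075 = -3468)
X - ((-235 + 337) + (C + 14)²) = -3468 - ((-235 + 337) + (2 + 14)²) = -3468 - (102 + 16²) = -3468 - (102 + 256) = -3468 - 1*358 = -3468 - 358 = -3826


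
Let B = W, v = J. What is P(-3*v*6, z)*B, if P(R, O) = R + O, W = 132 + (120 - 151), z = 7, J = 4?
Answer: -6565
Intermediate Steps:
v = 4
W = 101 (W = 132 - 31 = 101)
B = 101
P(R, O) = O + R
P(-3*v*6, z)*B = (7 - 3*4*6)*101 = (7 - 12*6)*101 = (7 - 72)*101 = -65*101 = -6565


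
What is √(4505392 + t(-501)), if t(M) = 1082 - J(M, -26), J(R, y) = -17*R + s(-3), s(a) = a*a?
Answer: 6*√124943 ≈ 2120.8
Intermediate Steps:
s(a) = a²
J(R, y) = 9 - 17*R (J(R, y) = -17*R + (-3)² = -17*R + 9 = 9 - 17*R)
t(M) = 1073 + 17*M (t(M) = 1082 - (9 - 17*M) = 1082 + (-9 + 17*M) = 1073 + 17*M)
√(4505392 + t(-501)) = √(4505392 + (1073 + 17*(-501))) = √(4505392 + (1073 - 8517)) = √(4505392 - 7444) = √4497948 = 6*√124943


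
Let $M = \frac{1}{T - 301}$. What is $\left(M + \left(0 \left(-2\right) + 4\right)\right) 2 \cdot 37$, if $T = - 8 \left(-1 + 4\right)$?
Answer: $\frac{96126}{325} \approx 295.77$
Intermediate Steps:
$T = -24$ ($T = \left(-8\right) 3 = -24$)
$M = - \frac{1}{325}$ ($M = \frac{1}{-24 - 301} = \frac{1}{-325} = - \frac{1}{325} \approx -0.0030769$)
$\left(M + \left(0 \left(-2\right) + 4\right)\right) 2 \cdot 37 = \left(- \frac{1}{325} + \left(0 \left(-2\right) + 4\right)\right) 2 \cdot 37 = \left(- \frac{1}{325} + \left(0 + 4\right)\right) 74 = \left(- \frac{1}{325} + 4\right) 74 = \frac{1299}{325} \cdot 74 = \frac{96126}{325}$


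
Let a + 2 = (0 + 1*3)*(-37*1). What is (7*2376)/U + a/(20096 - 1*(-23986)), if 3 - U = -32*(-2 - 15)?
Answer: -733232957/23848362 ≈ -30.746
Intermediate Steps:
U = -541 (U = 3 - (-32)*(-2 - 15) = 3 - (-32)*(-17) = 3 - 1*544 = 3 - 544 = -541)
a = -113 (a = -2 + (0 + 1*3)*(-37*1) = -2 + (0 + 3)*(-37) = -2 + 3*(-37) = -2 - 111 = -113)
(7*2376)/U + a/(20096 - 1*(-23986)) = (7*2376)/(-541) - 113/(20096 - 1*(-23986)) = 16632*(-1/541) - 113/(20096 + 23986) = -16632/541 - 113/44082 = -733232957/23848362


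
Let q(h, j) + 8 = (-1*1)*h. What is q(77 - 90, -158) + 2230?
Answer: 2235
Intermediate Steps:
q(h, j) = -8 - h (q(h, j) = -8 + (-1*1)*h = -8 - h)
q(77 - 90, -158) + 2230 = (-8 - (77 - 90)) + 2230 = (-8 - 1*(-13)) + 2230 = (-8 + 13) + 2230 = 5 + 2230 = 2235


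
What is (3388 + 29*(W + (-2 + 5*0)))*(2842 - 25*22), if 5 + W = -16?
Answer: 6236532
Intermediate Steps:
W = -21 (W = -5 - 16 = -21)
(3388 + 29*(W + (-2 + 5*0)))*(2842 - 25*22) = (3388 + 29*(-21 + (-2 + 5*0)))*(2842 - 25*22) = (3388 + 29*(-21 + (-2 + 0)))*(2842 - 550) = (3388 + 29*(-21 - 2))*2292 = (3388 + 29*(-23))*2292 = (3388 - 667)*2292 = 2721*2292 = 6236532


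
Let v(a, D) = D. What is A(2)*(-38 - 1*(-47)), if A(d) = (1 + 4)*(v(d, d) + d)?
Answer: 180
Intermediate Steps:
A(d) = 10*d (A(d) = (1 + 4)*(d + d) = 5*(2*d) = 10*d)
A(2)*(-38 - 1*(-47)) = (10*2)*(-38 - 1*(-47)) = 20*(-38 + 47) = 20*9 = 180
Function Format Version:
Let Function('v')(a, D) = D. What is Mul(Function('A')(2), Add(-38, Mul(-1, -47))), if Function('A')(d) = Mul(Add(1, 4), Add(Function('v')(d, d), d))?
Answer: 180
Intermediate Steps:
Function('A')(d) = Mul(10, d) (Function('A')(d) = Mul(Add(1, 4), Add(d, d)) = Mul(5, Mul(2, d)) = Mul(10, d))
Mul(Function('A')(2), Add(-38, Mul(-1, -47))) = Mul(Mul(10, 2), Add(-38, Mul(-1, -47))) = Mul(20, Add(-38, 47)) = Mul(20, 9) = 180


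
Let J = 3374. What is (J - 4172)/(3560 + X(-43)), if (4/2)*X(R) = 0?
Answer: -399/1780 ≈ -0.22416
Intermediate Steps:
X(R) = 0 (X(R) = (1/2)*0 = 0)
(J - 4172)/(3560 + X(-43)) = (3374 - 4172)/(3560 + 0) = -798/3560 = -798*1/3560 = -399/1780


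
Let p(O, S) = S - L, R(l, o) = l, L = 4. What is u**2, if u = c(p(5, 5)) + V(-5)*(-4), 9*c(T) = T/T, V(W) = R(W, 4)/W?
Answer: 1225/81 ≈ 15.123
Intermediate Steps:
p(O, S) = -4 + S (p(O, S) = S - 1*4 = S - 4 = -4 + S)
V(W) = 1 (V(W) = W/W = 1)
c(T) = 1/9 (c(T) = (T/T)/9 = (1/9)*1 = 1/9)
u = -35/9 (u = 1/9 + 1*(-4) = 1/9 - 4 = -35/9 ≈ -3.8889)
u**2 = (-35/9)**2 = 1225/81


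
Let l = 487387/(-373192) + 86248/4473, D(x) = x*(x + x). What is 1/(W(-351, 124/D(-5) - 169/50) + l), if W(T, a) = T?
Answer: -1669287816/555913041851 ≈ -0.0030028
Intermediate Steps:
D(x) = 2*x² (D(x) = x*(2*x) = 2*x²)
l = 30006981565/1669287816 (l = 487387*(-1/373192) + 86248*(1/4473) = -487387/373192 + 86248/4473 = 30006981565/1669287816 ≈ 17.976)
1/(W(-351, 124/D(-5) - 169/50) + l) = 1/(-351 + 30006981565/1669287816) = 1/(-555913041851/1669287816) = -1669287816/555913041851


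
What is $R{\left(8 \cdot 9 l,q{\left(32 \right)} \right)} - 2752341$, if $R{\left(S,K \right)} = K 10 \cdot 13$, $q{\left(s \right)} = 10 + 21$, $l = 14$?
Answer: $-2748311$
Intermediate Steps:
$q{\left(s \right)} = 31$
$R{\left(S,K \right)} = 130 K$ ($R{\left(S,K \right)} = 10 K 13 = 130 K$)
$R{\left(8 \cdot 9 l,q{\left(32 \right)} \right)} - 2752341 = 130 \cdot 31 - 2752341 = 4030 - 2752341 = -2748311$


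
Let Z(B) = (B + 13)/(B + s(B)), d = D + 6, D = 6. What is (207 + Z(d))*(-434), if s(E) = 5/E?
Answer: -13516062/149 ≈ -90712.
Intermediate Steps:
d = 12 (d = 6 + 6 = 12)
Z(B) = (13 + B)/(B + 5/B) (Z(B) = (B + 13)/(B + 5/B) = (13 + B)/(B + 5/B))
(207 + Z(d))*(-434) = (207 + 12*(13 + 12)/(5 + 12²))*(-434) = (207 + 12*25/(5 + 144))*(-434) = (207 + 12*25/149)*(-434) = (207 + 12*(1/149)*25)*(-434) = (207 + 300/149)*(-434) = (31143/149)*(-434) = -13516062/149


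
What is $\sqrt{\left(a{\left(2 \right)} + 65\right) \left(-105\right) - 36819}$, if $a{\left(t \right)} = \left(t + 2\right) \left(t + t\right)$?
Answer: $6 i \sqrt{1259} \approx 212.89 i$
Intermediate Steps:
$a{\left(t \right)} = 2 t \left(2 + t\right)$ ($a{\left(t \right)} = \left(2 + t\right) 2 t = 2 t \left(2 + t\right)$)
$\sqrt{\left(a{\left(2 \right)} + 65\right) \left(-105\right) - 36819} = \sqrt{\left(2 \cdot 2 \left(2 + 2\right) + 65\right) \left(-105\right) - 36819} = \sqrt{\left(2 \cdot 2 \cdot 4 + 65\right) \left(-105\right) - 36819} = \sqrt{\left(16 + 65\right) \left(-105\right) - 36819} = \sqrt{81 \left(-105\right) - 36819} = \sqrt{-8505 - 36819} = \sqrt{-45324} = 6 i \sqrt{1259}$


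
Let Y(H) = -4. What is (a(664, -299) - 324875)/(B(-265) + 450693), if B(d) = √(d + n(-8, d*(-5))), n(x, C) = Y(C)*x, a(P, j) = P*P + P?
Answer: 52589112705/203124180482 - 116685*I*√233/203124180482 ≈ 0.2589 - 8.7686e-6*I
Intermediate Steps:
a(P, j) = P + P² (a(P, j) = P² + P = P + P²)
n(x, C) = -4*x
B(d) = √(32 + d) (B(d) = √(d - 4*(-8)) = √(d + 32) = √(32 + d))
(a(664, -299) - 324875)/(B(-265) + 450693) = (664*(1 + 664) - 324875)/(√(32 - 265) + 450693) = (664*665 - 324875)/(√(-233) + 450693) = (441560 - 324875)/(I*√233 + 450693) = 116685/(450693 + I*√233)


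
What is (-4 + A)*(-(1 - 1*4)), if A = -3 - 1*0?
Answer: -21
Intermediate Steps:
A = -3 (A = -3 + 0 = -3)
(-4 + A)*(-(1 - 1*4)) = (-4 - 3)*(-(1 - 1*4)) = -(-7)*(1 - 4) = -(-7)*(-3) = -7*3 = -21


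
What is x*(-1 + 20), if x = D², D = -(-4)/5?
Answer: 304/25 ≈ 12.160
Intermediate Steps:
D = ⅘ (D = -(-4)/5 = -2*(-⅖) = ⅘ ≈ 0.80000)
x = 16/25 (x = (⅘)² = 16/25 ≈ 0.64000)
x*(-1 + 20) = 16*(-1 + 20)/25 = (16/25)*19 = 304/25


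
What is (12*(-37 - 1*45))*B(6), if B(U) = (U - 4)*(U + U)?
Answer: -23616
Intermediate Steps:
B(U) = 2*U*(-4 + U) (B(U) = (-4 + U)*(2*U) = 2*U*(-4 + U))
(12*(-37 - 1*45))*B(6) = (12*(-37 - 1*45))*(2*6*(-4 + 6)) = (12*(-37 - 45))*(2*6*2) = (12*(-82))*24 = -984*24 = -23616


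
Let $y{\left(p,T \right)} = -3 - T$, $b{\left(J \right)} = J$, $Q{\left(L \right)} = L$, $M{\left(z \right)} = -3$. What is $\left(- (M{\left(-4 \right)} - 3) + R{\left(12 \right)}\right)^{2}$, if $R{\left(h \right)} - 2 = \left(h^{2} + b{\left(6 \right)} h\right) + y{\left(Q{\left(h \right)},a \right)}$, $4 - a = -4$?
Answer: $45369$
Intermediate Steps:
$a = 8$ ($a = 4 - -4 = 4 + 4 = 8$)
$R{\left(h \right)} = -9 + h^{2} + 6 h$ ($R{\left(h \right)} = 2 - \left(11 - h^{2} - 6 h\right) = 2 + \left(-11 + h^{2} + 6 h\right) = -9 + h^{2} + 6 h$)
$\left(- (M{\left(-4 \right)} - 3) + R{\left(12 \right)}\right)^{2} = \left(- (-3 - 3) + \left(-9 + 12^{2} + 6 \cdot 12\right)\right)^{2} = \left(\left(-1\right) \left(-6\right) + \left(-9 + 144 + 72\right)\right)^{2} = \left(6 + 207\right)^{2} = 213^{2} = 45369$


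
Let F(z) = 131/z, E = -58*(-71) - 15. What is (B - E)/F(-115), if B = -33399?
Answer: 4312730/131 ≈ 32922.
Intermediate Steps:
E = 4103 (E = 4118 - 15 = 4103)
(B - E)/F(-115) = (-33399 - 1*4103)/((131/(-115))) = (-33399 - 4103)/((131*(-1/115))) = -37502/(-131/115) = -37502*(-115/131) = 4312730/131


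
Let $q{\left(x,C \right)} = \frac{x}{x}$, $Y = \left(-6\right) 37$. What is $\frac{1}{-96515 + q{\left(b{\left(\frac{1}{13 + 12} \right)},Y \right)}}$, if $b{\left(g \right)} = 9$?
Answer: $- \frac{1}{96514} \approx -1.0361 \cdot 10^{-5}$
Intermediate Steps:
$Y = -222$
$q{\left(x,C \right)} = 1$
$\frac{1}{-96515 + q{\left(b{\left(\frac{1}{13 + 12} \right)},Y \right)}} = \frac{1}{-96515 + 1} = \frac{1}{-96514} = - \frac{1}{96514}$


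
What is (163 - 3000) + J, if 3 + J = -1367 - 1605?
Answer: -5812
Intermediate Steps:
J = -2975 (J = -3 + (-1367 - 1605) = -3 - 2972 = -2975)
(163 - 3000) + J = (163 - 3000) - 2975 = -2837 - 2975 = -5812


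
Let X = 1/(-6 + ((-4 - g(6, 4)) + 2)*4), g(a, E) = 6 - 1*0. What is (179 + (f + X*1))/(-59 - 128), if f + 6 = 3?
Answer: -6687/7106 ≈ -0.94104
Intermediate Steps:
g(a, E) = 6 (g(a, E) = 6 + 0 = 6)
f = -3 (f = -6 + 3 = -3)
X = -1/38 (X = 1/(-6 + ((-4 - 1*6) + 2)*4) = 1/(-6 + ((-4 - 6) + 2)*4) = 1/(-6 + (-10 + 2)*4) = 1/(-6 - 8*4) = 1/(-6 - 32) = 1/(-38) = -1/38 ≈ -0.026316)
(179 + (f + X*1))/(-59 - 128) = (179 + (-3 - 1/38*1))/(-59 - 128) = (179 + (-3 - 1/38))/(-187) = (179 - 115/38)*(-1/187) = (6687/38)*(-1/187) = -6687/7106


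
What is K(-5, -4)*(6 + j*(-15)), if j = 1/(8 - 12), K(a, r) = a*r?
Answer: 195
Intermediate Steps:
j = -¼ (j = 1/(-4) = -¼ ≈ -0.25000)
K(-5, -4)*(6 + j*(-15)) = (-5*(-4))*(6 - ¼*(-15)) = 20*(6 + 15/4) = 20*(39/4) = 195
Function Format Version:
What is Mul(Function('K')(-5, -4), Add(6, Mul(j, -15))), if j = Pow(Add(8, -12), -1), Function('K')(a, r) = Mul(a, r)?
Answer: 195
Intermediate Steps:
j = Rational(-1, 4) (j = Pow(-4, -1) = Rational(-1, 4) ≈ -0.25000)
Mul(Function('K')(-5, -4), Add(6, Mul(j, -15))) = Mul(Mul(-5, -4), Add(6, Mul(Rational(-1, 4), -15))) = Mul(20, Add(6, Rational(15, 4))) = Mul(20, Rational(39, 4)) = 195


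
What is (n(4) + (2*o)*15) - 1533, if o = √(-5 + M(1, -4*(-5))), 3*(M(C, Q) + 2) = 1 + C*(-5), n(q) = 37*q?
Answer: -1385 + 50*I*√3 ≈ -1385.0 + 86.603*I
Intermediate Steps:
M(C, Q) = -5/3 - 5*C/3 (M(C, Q) = -2 + (1 + C*(-5))/3 = -2 + (1 - 5*C)/3 = -2 + (⅓ - 5*C/3) = -5/3 - 5*C/3)
o = 5*I*√3/3 (o = √(-5 + (-5/3 - 5/3*1)) = √(-5 + (-5/3 - 5/3)) = √(-5 - 10/3) = √(-25/3) = 5*I*√3/3 ≈ 2.8868*I)
(n(4) + (2*o)*15) - 1533 = (37*4 + (2*(5*I*√3/3))*15) - 1533 = (148 + (10*I*√3/3)*15) - 1533 = (148 + 50*I*√3) - 1533 = -1385 + 50*I*√3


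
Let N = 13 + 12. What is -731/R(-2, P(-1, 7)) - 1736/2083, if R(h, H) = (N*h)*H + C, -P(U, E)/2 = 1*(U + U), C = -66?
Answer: 1060897/554078 ≈ 1.9147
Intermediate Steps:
N = 25
P(U, E) = -4*U (P(U, E) = -2*(U + U) = -2*2*U = -4*U)
R(h, H) = -66 + 25*H*h (R(h, H) = (25*h)*H - 66 = 25*H*h - 66 = -66 + 25*H*h)
-731/R(-2, P(-1, 7)) - 1736/2083 = -731/(-66 + 25*(-4*(-1))*(-2)) - 1736/2083 = -731/(-66 + 25*4*(-2)) - 1736*1/2083 = -731/(-66 - 200) - 1736/2083 = -731/(-266) - 1736/2083 = -731*(-1/266) - 1736/2083 = 731/266 - 1736/2083 = 1060897/554078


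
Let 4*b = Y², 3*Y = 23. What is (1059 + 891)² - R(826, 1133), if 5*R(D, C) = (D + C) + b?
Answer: 684378947/180 ≈ 3.8021e+6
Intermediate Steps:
Y = 23/3 (Y = (⅓)*23 = 23/3 ≈ 7.6667)
b = 529/36 (b = (23/3)²/4 = (¼)*(529/9) = 529/36 ≈ 14.694)
R(D, C) = 529/180 + C/5 + D/5 (R(D, C) = ((D + C) + 529/36)/5 = ((C + D) + 529/36)/5 = (529/36 + C + D)/5 = 529/180 + C/5 + D/5)
(1059 + 891)² - R(826, 1133) = (1059 + 891)² - (529/180 + (⅕)*1133 + (⅕)*826) = 1950² - (529/180 + 1133/5 + 826/5) = 3802500 - 1*71053/180 = 3802500 - 71053/180 = 684378947/180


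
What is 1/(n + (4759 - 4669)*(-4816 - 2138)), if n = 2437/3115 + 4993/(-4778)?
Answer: -14883470/9314972443409 ≈ -1.5978e-6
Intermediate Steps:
n = -3909209/14883470 (n = 2437*(1/3115) + 4993*(-1/4778) = 2437/3115 - 4993/4778 = -3909209/14883470 ≈ -0.26265)
1/(n + (4759 - 4669)*(-4816 - 2138)) = 1/(-3909209/14883470 + (4759 - 4669)*(-4816 - 2138)) = 1/(-3909209/14883470 + 90*(-6954)) = 1/(-3909209/14883470 - 625860) = 1/(-9314972443409/14883470) = -14883470/9314972443409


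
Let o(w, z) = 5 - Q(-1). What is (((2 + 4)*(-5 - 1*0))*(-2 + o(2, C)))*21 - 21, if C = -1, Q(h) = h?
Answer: -2541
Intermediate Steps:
o(w, z) = 6 (o(w, z) = 5 - 1*(-1) = 5 + 1 = 6)
(((2 + 4)*(-5 - 1*0))*(-2 + o(2, C)))*21 - 21 = (((2 + 4)*(-5 - 1*0))*(-2 + 6))*21 - 21 = ((6*(-5 + 0))*4)*21 - 21 = ((6*(-5))*4)*21 - 21 = -30*4*21 - 21 = -120*21 - 21 = -2520 - 21 = -2541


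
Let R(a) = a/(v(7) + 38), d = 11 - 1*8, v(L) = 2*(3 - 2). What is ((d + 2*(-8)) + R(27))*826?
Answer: -203609/20 ≈ -10180.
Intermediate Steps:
v(L) = 2 (v(L) = 2*1 = 2)
d = 3 (d = 11 - 8 = 3)
R(a) = a/40 (R(a) = a/(2 + 38) = a/40)
((d + 2*(-8)) + R(27))*826 = ((3 + 2*(-8)) + (1/40)*27)*826 = ((3 - 16) + 27/40)*826 = (-13 + 27/40)*826 = -493/40*826 = -203609/20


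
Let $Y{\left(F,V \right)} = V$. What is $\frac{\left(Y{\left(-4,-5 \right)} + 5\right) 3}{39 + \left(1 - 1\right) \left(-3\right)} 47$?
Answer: $0$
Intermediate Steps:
$\frac{\left(Y{\left(-4,-5 \right)} + 5\right) 3}{39 + \left(1 - 1\right) \left(-3\right)} 47 = \frac{\left(-5 + 5\right) 3}{39 + \left(1 - 1\right) \left(-3\right)} 47 = \frac{0 \cdot 3}{39 + 0 \left(-3\right)} 47 = \frac{0}{39 + 0} \cdot 47 = \frac{0}{39} \cdot 47 = 0 \cdot \frac{1}{39} \cdot 47 = 0 \cdot 47 = 0$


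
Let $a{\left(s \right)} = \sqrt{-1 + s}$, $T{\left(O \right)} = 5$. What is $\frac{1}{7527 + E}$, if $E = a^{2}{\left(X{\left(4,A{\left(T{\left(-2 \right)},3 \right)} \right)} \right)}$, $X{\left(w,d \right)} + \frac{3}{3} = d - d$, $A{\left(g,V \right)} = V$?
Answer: $\frac{1}{7525} \approx 0.00013289$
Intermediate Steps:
$X{\left(w,d \right)} = -1$ ($X{\left(w,d \right)} = -1 + \left(d - d\right) = -1 + 0 = -1$)
$E = -2$ ($E = \left(\sqrt{-1 - 1}\right)^{2} = \left(\sqrt{-2}\right)^{2} = \left(i \sqrt{2}\right)^{2} = -2$)
$\frac{1}{7527 + E} = \frac{1}{7527 - 2} = \frac{1}{7525}$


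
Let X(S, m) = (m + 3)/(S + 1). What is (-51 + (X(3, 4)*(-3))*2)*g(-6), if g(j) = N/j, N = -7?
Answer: -287/4 ≈ -71.750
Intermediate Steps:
X(S, m) = (3 + m)/(1 + S)
g(j) = -7/j
(-51 + (X(3, 4)*(-3))*2)*g(-6) = (-51 + (((3 + 4)/(1 + 3))*(-3))*2)*(-7/(-6)) = (-51 + ((7/4)*(-3))*2)*(-7*(-⅙)) = (-51 + (((¼)*7)*(-3))*2)*(7/6) = (-51 + ((7/4)*(-3))*2)*(7/6) = (-51 - 21/4*2)*(7/6) = (-51 - 21/2)*(7/6) = -123/2*7/6 = -287/4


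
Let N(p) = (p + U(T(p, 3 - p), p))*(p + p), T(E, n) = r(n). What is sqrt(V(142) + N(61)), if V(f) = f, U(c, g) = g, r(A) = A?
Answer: sqrt(15026) ≈ 122.58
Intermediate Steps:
T(E, n) = n
N(p) = 4*p**2 (N(p) = (p + p)*(p + p) = (2*p)*(2*p) = 4*p**2)
sqrt(V(142) + N(61)) = sqrt(142 + 4*61**2) = sqrt(142 + 4*3721) = sqrt(142 + 14884) = sqrt(15026)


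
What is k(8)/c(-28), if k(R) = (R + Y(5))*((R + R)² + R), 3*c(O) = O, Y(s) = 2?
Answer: -1980/7 ≈ -282.86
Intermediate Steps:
c(O) = O/3
k(R) = (2 + R)*(R + 4*R²) (k(R) = (R + 2)*((R + R)² + R) = (2 + R)*((2*R)² + R) = (2 + R)*(4*R² + R) = (2 + R)*(R + 4*R²))
k(8)/c(-28) = (8*(2 + 4*8² + 9*8))/(((⅓)*(-28))) = (8*(2 + 4*64 + 72))/(-28/3) = (8*(2 + 256 + 72))*(-3/28) = (8*330)*(-3/28) = 2640*(-3/28) = -1980/7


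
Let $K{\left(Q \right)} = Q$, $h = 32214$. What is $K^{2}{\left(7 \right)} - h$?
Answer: $-32165$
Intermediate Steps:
$K^{2}{\left(7 \right)} - h = 7^{2} - 32214 = 49 - 32214 = -32165$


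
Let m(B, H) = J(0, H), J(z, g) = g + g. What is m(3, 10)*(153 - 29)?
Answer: 2480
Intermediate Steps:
J(z, g) = 2*g
m(B, H) = 2*H
m(3, 10)*(153 - 29) = (2*10)*(153 - 29) = 20*124 = 2480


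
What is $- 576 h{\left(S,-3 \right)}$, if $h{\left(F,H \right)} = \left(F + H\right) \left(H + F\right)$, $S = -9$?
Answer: $-82944$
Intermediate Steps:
$h{\left(F,H \right)} = \left(F + H\right)^{2}$ ($h{\left(F,H \right)} = \left(F + H\right) \left(F + H\right) = \left(F + H\right)^{2}$)
$- 576 h{\left(S,-3 \right)} = - 576 \left(-9 - 3\right)^{2} = - 576 \left(-12\right)^{2} = \left(-576\right) 144 = -82944$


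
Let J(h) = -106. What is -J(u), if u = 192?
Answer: 106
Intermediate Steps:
-J(u) = -1*(-106) = 106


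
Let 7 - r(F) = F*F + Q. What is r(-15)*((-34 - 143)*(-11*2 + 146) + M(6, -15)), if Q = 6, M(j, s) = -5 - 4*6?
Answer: 4922848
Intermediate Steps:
M(j, s) = -29 (M(j, s) = -5 - 24 = -29)
r(F) = 1 - F² (r(F) = 7 - (F*F + 6) = 7 - (F² + 6) = 7 - (6 + F²) = 7 + (-6 - F²) = 1 - F²)
r(-15)*((-34 - 143)*(-11*2 + 146) + M(6, -15)) = (1 - 1*(-15)²)*((-34 - 143)*(-11*2 + 146) - 29) = (1 - 1*225)*(-177*(-22 + 146) - 29) = (1 - 225)*(-177*124 - 29) = -224*(-21948 - 29) = -224*(-21977) = 4922848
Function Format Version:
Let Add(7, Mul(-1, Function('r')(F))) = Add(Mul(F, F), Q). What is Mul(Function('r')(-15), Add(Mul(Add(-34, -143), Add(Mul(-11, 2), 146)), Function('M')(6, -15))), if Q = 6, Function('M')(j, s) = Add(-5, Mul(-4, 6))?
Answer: 4922848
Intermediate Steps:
Function('M')(j, s) = -29 (Function('M')(j, s) = Add(-5, -24) = -29)
Function('r')(F) = Add(1, Mul(-1, Pow(F, 2))) (Function('r')(F) = Add(7, Mul(-1, Add(Mul(F, F), 6))) = Add(7, Mul(-1, Add(Pow(F, 2), 6))) = Add(7, Mul(-1, Add(6, Pow(F, 2)))) = Add(7, Add(-6, Mul(-1, Pow(F, 2)))) = Add(1, Mul(-1, Pow(F, 2))))
Mul(Function('r')(-15), Add(Mul(Add(-34, -143), Add(Mul(-11, 2), 146)), Function('M')(6, -15))) = Mul(Add(1, Mul(-1, Pow(-15, 2))), Add(Mul(Add(-34, -143), Add(Mul(-11, 2), 146)), -29)) = Mul(Add(1, Mul(-1, 225)), Add(Mul(-177, Add(-22, 146)), -29)) = Mul(Add(1, -225), Add(Mul(-177, 124), -29)) = Mul(-224, Add(-21948, -29)) = Mul(-224, -21977) = 4922848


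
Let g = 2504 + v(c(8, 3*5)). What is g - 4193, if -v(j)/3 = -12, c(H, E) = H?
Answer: -1653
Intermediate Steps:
v(j) = 36 (v(j) = -3*(-12) = 36)
g = 2540 (g = 2504 + 36 = 2540)
g - 4193 = 2540 - 4193 = -1653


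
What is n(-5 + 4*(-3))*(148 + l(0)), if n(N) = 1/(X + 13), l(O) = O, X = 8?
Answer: 148/21 ≈ 7.0476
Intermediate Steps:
n(N) = 1/21 (n(N) = 1/(8 + 13) = 1/21)
n(-5 + 4*(-3))*(148 + l(0)) = (148 + 0)/21 = (1/21)*148 = 148/21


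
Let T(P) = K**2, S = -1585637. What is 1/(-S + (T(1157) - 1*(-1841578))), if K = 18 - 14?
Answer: 1/3427231 ≈ 2.9178e-7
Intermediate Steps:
K = 4
T(P) = 16 (T(P) = 4**2 = 16)
1/(-S + (T(1157) - 1*(-1841578))) = 1/(-1*(-1585637) + (16 - 1*(-1841578))) = 1/(1585637 + (16 + 1841578)) = 1/(1585637 + 1841594) = 1/3427231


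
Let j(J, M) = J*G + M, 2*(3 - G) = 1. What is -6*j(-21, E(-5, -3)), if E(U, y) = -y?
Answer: 297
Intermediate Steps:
G = 5/2 (G = 3 - 1/2*1 = 3 - 1/2 = 5/2 ≈ 2.5000)
j(J, M) = M + 5*J/2 (j(J, M) = J*(5/2) + M = 5*J/2 + M = M + 5*J/2)
-6*j(-21, E(-5, -3)) = -6*(-1*(-3) + (5/2)*(-21)) = -6*(3 - 105/2) = -6*(-99/2) = 297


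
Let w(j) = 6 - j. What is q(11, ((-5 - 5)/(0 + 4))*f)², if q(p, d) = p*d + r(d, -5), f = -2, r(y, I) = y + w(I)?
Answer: 5041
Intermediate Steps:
r(y, I) = 6 + y - I (r(y, I) = y + (6 - I) = 6 + y - I)
q(p, d) = 11 + d + d*p (q(p, d) = p*d + (6 + d - 1*(-5)) = d*p + (6 + d + 5) = d*p + (11 + d) = 11 + d + d*p)
q(11, ((-5 - 5)/(0 + 4))*f)² = (11 + ((-5 - 5)/(0 + 4))*(-2) + (((-5 - 5)/(0 + 4))*(-2))*11)² = (11 - 10/4*(-2) + (-10/4*(-2))*11)² = (11 - 10*¼*(-2) + (-10*¼*(-2))*11)² = (11 - 5/2*(-2) - 5/2*(-2)*11)² = (11 + 5 + 5*11)² = (11 + 5 + 55)² = 71² = 5041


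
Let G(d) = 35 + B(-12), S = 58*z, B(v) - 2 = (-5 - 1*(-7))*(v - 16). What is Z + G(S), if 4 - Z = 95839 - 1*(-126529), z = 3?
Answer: -222383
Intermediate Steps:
B(v) = -30 + 2*v (B(v) = 2 + (-5 - 1*(-7))*(v - 16) = 2 + (-5 + 7)*(-16 + v) = 2 + 2*(-16 + v) = 2 + (-32 + 2*v) = -30 + 2*v)
S = 174 (S = 58*3 = 174)
Z = -222364 (Z = 4 - (95839 - 1*(-126529)) = 4 - (95839 + 126529) = 4 - 1*222368 = 4 - 222368 = -222364)
G(d) = -19 (G(d) = 35 + (-30 + 2*(-12)) = 35 + (-30 - 24) = 35 - 54 = -19)
Z + G(S) = -222364 - 19 = -222383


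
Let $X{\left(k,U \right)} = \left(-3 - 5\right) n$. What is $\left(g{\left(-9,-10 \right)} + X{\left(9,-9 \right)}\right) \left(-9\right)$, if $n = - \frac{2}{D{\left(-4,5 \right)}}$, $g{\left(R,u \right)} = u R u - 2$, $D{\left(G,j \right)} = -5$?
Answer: $\frac{40734}{5} \approx 8146.8$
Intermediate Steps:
$g{\left(R,u \right)} = -2 + R u^{2}$ ($g{\left(R,u \right)} = R u u - 2 = R u^{2} - 2 = -2 + R u^{2}$)
$n = \frac{2}{5}$ ($n = - \frac{2}{-5} = \left(-2\right) \left(- \frac{1}{5}\right) = \frac{2}{5} \approx 0.4$)
$X{\left(k,U \right)} = - \frac{16}{5}$ ($X{\left(k,U \right)} = \left(-3 - 5\right) \frac{2}{5} = \left(-8\right) \frac{2}{5} = - \frac{16}{5}$)
$\left(g{\left(-9,-10 \right)} + X{\left(9,-9 \right)}\right) \left(-9\right) = \left(\left(-2 - 9 \left(-10\right)^{2}\right) - \frac{16}{5}\right) \left(-9\right) = \left(\left(-2 - 900\right) - \frac{16}{5}\right) \left(-9\right) = \left(-902 - \frac{16}{5}\right) \left(-9\right) = \left(- \frac{4526}{5}\right) \left(-9\right) = \frac{40734}{5}$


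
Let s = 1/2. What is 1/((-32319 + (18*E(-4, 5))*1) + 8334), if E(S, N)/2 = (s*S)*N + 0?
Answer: -1/24345 ≈ -4.1076e-5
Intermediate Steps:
s = ½ ≈ 0.50000
E(S, N) = N*S (E(S, N) = 2*((S/2)*N + 0) = 2*(N*S/2 + 0) = 2*(N*S/2) = N*S)
1/((-32319 + (18*E(-4, 5))*1) + 8334) = 1/((-32319 + (18*(5*(-4)))*1) + 8334) = 1/((-32319 + (18*(-20))*1) + 8334) = 1/((-32319 - 360*1) + 8334) = 1/((-32319 - 360) + 8334) = 1/(-32679 + 8334) = 1/(-24345) = -1/24345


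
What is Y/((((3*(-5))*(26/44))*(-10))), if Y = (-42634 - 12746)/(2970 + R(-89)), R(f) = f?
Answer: -3124/14405 ≈ -0.21687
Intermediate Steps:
Y = -55380/2881 (Y = (-42634 - 12746)/(2970 - 89) = -55380/2881 ≈ -19.223)
Y/((((3*(-5))*(26/44))*(-10))) = -55380/(2881*(((3*(-5))*(26/44))*(-10))) = -55380/(2881*(-390/44*(-10))) = -55380/(2881*(-15*13/22*(-10))) = -55380/(2881*((-195/22*(-10)))) = -55380/(2881*975/11) = -55380/2881*11/975 = -3124/14405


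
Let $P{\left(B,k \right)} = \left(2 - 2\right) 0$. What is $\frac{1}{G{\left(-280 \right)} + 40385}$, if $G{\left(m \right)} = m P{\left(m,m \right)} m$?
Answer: $\frac{1}{40385} \approx 2.4762 \cdot 10^{-5}$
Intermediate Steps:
$P{\left(B,k \right)} = 0$ ($P{\left(B,k \right)} = 0 \cdot 0 = 0$)
$G{\left(m \right)} = 0$ ($G{\left(m \right)} = m 0 m = 0 m = 0$)
$\frac{1}{G{\left(-280 \right)} + 40385} = \frac{1}{0 + 40385} = \frac{1}{40385}$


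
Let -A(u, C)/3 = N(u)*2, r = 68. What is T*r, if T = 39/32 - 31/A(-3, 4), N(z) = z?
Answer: -2465/72 ≈ -34.236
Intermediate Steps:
A(u, C) = -6*u (A(u, C) = -3*u*2 = -6*u)
T = -145/288 (T = 39/32 - 31/((-6*(-3))) = 39*(1/32) - 31/18 = 39/32 - 31*1/18 = 39/32 - 31/18 = -145/288 ≈ -0.50347)
T*r = -145/288*68 = -2465/72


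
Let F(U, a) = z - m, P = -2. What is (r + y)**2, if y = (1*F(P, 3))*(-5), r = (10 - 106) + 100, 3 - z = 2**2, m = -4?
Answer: 121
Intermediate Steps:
z = -1 (z = 3 - 1*2**2 = 3 - 1*4 = 3 - 4 = -1)
F(U, a) = 3 (F(U, a) = -1 - 1*(-4) = -1 + 4 = 3)
r = 4 (r = -96 + 100 = 4)
y = -15 (y = (1*3)*(-5) = 3*(-5) = -15)
(r + y)**2 = (4 - 15)**2 = (-11)**2 = 121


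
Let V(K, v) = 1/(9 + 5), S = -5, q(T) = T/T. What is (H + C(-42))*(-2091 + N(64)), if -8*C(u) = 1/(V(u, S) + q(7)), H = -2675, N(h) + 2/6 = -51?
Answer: 1031578489/180 ≈ 5.7310e+6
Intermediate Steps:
q(T) = 1
N(h) = -154/3 (N(h) = -⅓ - 51 = -154/3)
V(K, v) = 1/14
C(u) = -7/60 (C(u) = -1/(8*(1/14 + 1)) = -1/(8*15/14) = -⅛*14/15 = -7/60)
(H + C(-42))*(-2091 + N(64)) = (-2675 - 7/60)*(-2091 - 154/3) = -160507/60*(-6427/3) = 1031578489/180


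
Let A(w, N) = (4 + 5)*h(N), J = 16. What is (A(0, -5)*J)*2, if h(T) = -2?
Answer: -576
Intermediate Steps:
A(w, N) = -18 (A(w, N) = (4 + 5)*(-2) = 9*(-2) = -18)
(A(0, -5)*J)*2 = -18*16*2 = -288*2 = -576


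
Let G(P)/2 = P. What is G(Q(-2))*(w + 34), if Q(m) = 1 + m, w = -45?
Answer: 22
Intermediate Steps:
G(P) = 2*P
G(Q(-2))*(w + 34) = (2*(1 - 2))*(-45 + 34) = (2*(-1))*(-11) = -2*(-11) = 22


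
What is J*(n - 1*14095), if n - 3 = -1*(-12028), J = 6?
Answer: -12384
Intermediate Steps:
n = 12031 (n = 3 - 1*(-12028) = 3 + 12028 = 12031)
J*(n - 1*14095) = 6*(12031 - 1*14095) = 6*(12031 - 14095) = 6*(-2064) = -12384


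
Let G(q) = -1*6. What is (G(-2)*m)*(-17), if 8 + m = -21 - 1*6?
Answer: -3570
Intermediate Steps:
G(q) = -6
m = -35 (m = -8 + (-21 - 1*6) = -8 + (-21 - 6) = -8 - 27 = -35)
(G(-2)*m)*(-17) = -6*(-35)*(-17) = 210*(-17) = -3570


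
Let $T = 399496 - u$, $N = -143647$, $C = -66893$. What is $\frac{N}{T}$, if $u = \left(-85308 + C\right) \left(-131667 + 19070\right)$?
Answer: $\frac{143647}{17136976501} \approx 8.3823 \cdot 10^{-6}$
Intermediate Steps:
$u = 17137375997$ ($u = \left(-85308 - 66893\right) \left(-131667 + 19070\right) = \left(-152201\right) \left(-112597\right) = 17137375997$)
$T = -17136976501$ ($T = 399496 - 17137375997 = -17136976501$)
$\frac{N}{T} = - \frac{143647}{-17136976501} = \left(-143647\right) \left(- \frac{1}{17136976501}\right) = \frac{143647}{17136976501}$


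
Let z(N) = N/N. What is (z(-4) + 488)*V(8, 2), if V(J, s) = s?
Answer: 978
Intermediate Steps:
z(N) = 1
(z(-4) + 488)*V(8, 2) = (1 + 488)*2 = 489*2 = 978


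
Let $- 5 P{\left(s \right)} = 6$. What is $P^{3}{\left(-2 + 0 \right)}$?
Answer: $- \frac{216}{125} \approx -1.728$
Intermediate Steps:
$P{\left(s \right)} = - \frac{6}{5}$ ($P{\left(s \right)} = \left(- \frac{1}{5}\right) 6 = - \frac{6}{5}$)
$P^{3}{\left(-2 + 0 \right)} = \left(- \frac{6}{5}\right)^{3} = - \frac{216}{125}$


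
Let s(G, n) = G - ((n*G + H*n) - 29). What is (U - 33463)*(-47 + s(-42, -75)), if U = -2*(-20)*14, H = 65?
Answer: -54783495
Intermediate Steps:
U = 560 (U = 40*14 = 560)
s(G, n) = 29 + G - 65*n - G*n (s(G, n) = G - ((n*G + 65*n) - 29) = G - ((G*n + 65*n) - 29) = G - ((65*n + G*n) - 29) = G - (-29 + 65*n + G*n) = G + (29 - 65*n - G*n) = 29 + G - 65*n - G*n)
(U - 33463)*(-47 + s(-42, -75)) = (560 - 33463)*(-47 + (29 - 42 - 65*(-75) - 1*(-42)*(-75))) = -32903*(-47 + (29 - 42 + 4875 - 3150)) = -32903*(-47 + 1712) = -32903*1665 = -54783495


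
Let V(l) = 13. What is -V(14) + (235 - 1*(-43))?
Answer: 265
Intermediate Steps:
-V(14) + (235 - 1*(-43)) = -1*13 + (235 - 1*(-43)) = -13 + (235 + 43) = -13 + 278 = 265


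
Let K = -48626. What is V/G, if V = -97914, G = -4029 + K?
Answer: 97914/52655 ≈ 1.8595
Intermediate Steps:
G = -52655 (G = -4029 - 48626 = -52655)
V/G = -97914/(-52655) = -97914*(-1/52655) = 97914/52655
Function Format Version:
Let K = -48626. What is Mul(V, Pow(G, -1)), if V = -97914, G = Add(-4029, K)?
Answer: Rational(97914, 52655) ≈ 1.8595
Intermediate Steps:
G = -52655 (G = Add(-4029, -48626) = -52655)
Mul(V, Pow(G, -1)) = Mul(-97914, Pow(-52655, -1)) = Mul(-97914, Rational(-1, 52655)) = Rational(97914, 52655)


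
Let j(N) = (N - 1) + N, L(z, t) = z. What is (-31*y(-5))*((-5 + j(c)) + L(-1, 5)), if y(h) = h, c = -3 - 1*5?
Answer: -3565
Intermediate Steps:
c = -8 (c = -3 - 5 = -8)
j(N) = -1 + 2*N (j(N) = (-1 + N) + N = -1 + 2*N)
(-31*y(-5))*((-5 + j(c)) + L(-1, 5)) = (-31*(-5))*((-5 + (-1 + 2*(-8))) - 1) = 155*((-5 + (-1 - 16)) - 1) = 155*((-5 - 17) - 1) = 155*(-22 - 1) = 155*(-23) = -3565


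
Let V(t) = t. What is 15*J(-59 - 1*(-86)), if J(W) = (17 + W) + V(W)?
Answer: 1065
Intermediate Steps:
J(W) = 17 + 2*W (J(W) = (17 + W) + W = 17 + 2*W)
15*J(-59 - 1*(-86)) = 15*(17 + 2*(-59 - 1*(-86))) = 15*(17 + 2*(-59 + 86)) = 15*(17 + 2*27) = 15*(17 + 54) = 15*71 = 1065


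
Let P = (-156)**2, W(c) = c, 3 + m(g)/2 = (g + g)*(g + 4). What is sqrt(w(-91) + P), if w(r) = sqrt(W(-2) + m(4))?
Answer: sqrt(24336 + 2*sqrt(30)) ≈ 156.04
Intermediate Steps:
m(g) = -6 + 4*g*(4 + g) (m(g) = -6 + 2*((g + g)*(g + 4)) = -6 + 2*((2*g)*(4 + g)) = -6 + 2*(2*g*(4 + g)) = -6 + 4*g*(4 + g))
w(r) = 2*sqrt(30) (w(r) = sqrt(-2 + (-6 + 4*4**2 + 16*4)) = sqrt(-2 + (-6 + 4*16 + 64)) = sqrt(-2 + (-6 + 64 + 64)) = sqrt(-2 + 122) = sqrt(120) = 2*sqrt(30))
P = 24336
sqrt(w(-91) + P) = sqrt(2*sqrt(30) + 24336) = sqrt(24336 + 2*sqrt(30))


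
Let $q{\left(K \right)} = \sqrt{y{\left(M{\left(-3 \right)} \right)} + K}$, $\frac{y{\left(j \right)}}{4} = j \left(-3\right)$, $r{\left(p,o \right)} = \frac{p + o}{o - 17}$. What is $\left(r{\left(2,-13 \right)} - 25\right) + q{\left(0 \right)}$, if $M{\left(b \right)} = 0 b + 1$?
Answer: $- \frac{739}{30} + 2 i \sqrt{3} \approx -24.633 + 3.4641 i$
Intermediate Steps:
$r{\left(p,o \right)} = \frac{o + p}{-17 + o}$
$M{\left(b \right)} = 1$ ($M{\left(b \right)} = 0 + 1 = 1$)
$y{\left(j \right)} = - 12 j$ ($y{\left(j \right)} = 4 j \left(-3\right) = 4 \left(- 3 j\right) = - 12 j$)
$q{\left(K \right)} = \sqrt{-12 + K}$ ($q{\left(K \right)} = \sqrt{\left(-12\right) 1 + K} = \sqrt{-12 + K}$)
$\left(r{\left(2,-13 \right)} - 25\right) + q{\left(0 \right)} = \left(\frac{-13 + 2}{-17 - 13} - 25\right) + \sqrt{-12 + 0} = \left(\frac{1}{-30} \left(-11\right) - 25\right) + \sqrt{-12} = \left(\left(- \frac{1}{30}\right) \left(-11\right) - 25\right) + 2 i \sqrt{3} = \left(\frac{11}{30} - 25\right) + 2 i \sqrt{3} = - \frac{739}{30} + 2 i \sqrt{3}$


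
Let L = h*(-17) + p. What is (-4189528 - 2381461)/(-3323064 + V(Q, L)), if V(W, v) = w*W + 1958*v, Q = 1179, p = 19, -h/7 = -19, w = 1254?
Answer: 6570989/6234434 ≈ 1.0540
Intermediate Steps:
h = 133 (h = -7*(-19) = 133)
L = -2242 (L = 133*(-17) + 19 = -2261 + 19 = -2242)
V(W, v) = 1254*W + 1958*v
(-4189528 - 2381461)/(-3323064 + V(Q, L)) = (-4189528 - 2381461)/(-3323064 + (1254*1179 + 1958*(-2242))) = -6570989/(-3323064 + (1478466 - 4389836)) = -6570989/(-3323064 - 2911370) = -6570989/(-6234434) = -6570989*(-1/6234434) = 6570989/6234434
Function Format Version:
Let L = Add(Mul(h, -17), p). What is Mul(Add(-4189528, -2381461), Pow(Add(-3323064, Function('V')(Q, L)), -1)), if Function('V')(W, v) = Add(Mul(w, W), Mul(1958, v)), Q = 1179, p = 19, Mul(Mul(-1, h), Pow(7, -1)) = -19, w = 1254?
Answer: Rational(6570989, 6234434) ≈ 1.0540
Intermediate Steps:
h = 133 (h = Mul(-7, -19) = 133)
L = -2242 (L = Add(Mul(133, -17), 19) = Add(-2261, 19) = -2242)
Function('V')(W, v) = Add(Mul(1254, W), Mul(1958, v))
Mul(Add(-4189528, -2381461), Pow(Add(-3323064, Function('V')(Q, L)), -1)) = Mul(Add(-4189528, -2381461), Pow(Add(-3323064, Add(Mul(1254, 1179), Mul(1958, -2242))), -1)) = Mul(-6570989, Pow(Add(-3323064, Add(1478466, -4389836)), -1)) = Mul(-6570989, Pow(Add(-3323064, -2911370), -1)) = Mul(-6570989, Pow(-6234434, -1)) = Mul(-6570989, Rational(-1, 6234434)) = Rational(6570989, 6234434)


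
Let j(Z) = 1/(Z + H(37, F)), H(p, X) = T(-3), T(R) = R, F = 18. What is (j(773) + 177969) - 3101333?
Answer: -2250990279/770 ≈ -2.9234e+6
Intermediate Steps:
H(p, X) = -3
j(Z) = 1/(-3 + Z) (j(Z) = 1/(Z - 3) = 1/(-3 + Z))
(j(773) + 177969) - 3101333 = (1/(-3 + 773) + 177969) - 3101333 = (1/770 + 177969) - 3101333 = 137036131/770 - 3101333 = -2250990279/770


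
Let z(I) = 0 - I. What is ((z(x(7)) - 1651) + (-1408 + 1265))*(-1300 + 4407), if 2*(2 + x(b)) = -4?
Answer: -5561530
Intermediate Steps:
x(b) = -4 (x(b) = -2 + (½)*(-4) = -2 - 2 = -4)
z(I) = -I
((z(x(7)) - 1651) + (-1408 + 1265))*(-1300 + 4407) = ((-1*(-4) - 1651) + (-1408 + 1265))*(-1300 + 4407) = ((4 - 1651) - 143)*3107 = (-1647 - 143)*3107 = -1790*3107 = -5561530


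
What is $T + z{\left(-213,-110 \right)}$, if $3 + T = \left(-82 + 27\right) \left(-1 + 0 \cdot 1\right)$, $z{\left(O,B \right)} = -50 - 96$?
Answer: $-94$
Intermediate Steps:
$z{\left(O,B \right)} = -146$
$T = 52$ ($T = -3 + \left(-82 + 27\right) \left(-1 + 0 \cdot 1\right) = -3 - 55 \left(-1 + 0\right) = -3 - -55 = -3 + 55 = 52$)
$T + z{\left(-213,-110 \right)} = 52 - 146 = -94$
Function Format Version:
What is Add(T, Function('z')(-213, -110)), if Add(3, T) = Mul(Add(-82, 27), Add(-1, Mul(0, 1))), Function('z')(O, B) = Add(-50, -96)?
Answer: -94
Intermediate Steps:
Function('z')(O, B) = -146
T = 52 (T = Add(-3, Mul(Add(-82, 27), Add(-1, Mul(0, 1)))) = Add(-3, Mul(-55, Add(-1, 0))) = Add(-3, Mul(-55, -1)) = Add(-3, 55) = 52)
Add(T, Function('z')(-213, -110)) = Add(52, -146) = -94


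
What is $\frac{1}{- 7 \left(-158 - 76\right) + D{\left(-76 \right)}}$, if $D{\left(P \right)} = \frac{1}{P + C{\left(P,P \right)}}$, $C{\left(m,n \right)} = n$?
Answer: $\frac{152}{248975} \approx 0.0006105$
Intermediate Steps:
$D{\left(P \right)} = \frac{1}{2 P}$ ($D{\left(P \right)} = \frac{1}{P + P} = \frac{1}{2 P}$)
$\frac{1}{- 7 \left(-158 - 76\right) + D{\left(-76 \right)}} = \frac{1}{- 7 \left(-158 - 76\right) + \frac{1}{2 \left(-76\right)}} = \frac{1}{\left(-7\right) \left(-234\right) + \frac{1}{2} \left(- \frac{1}{76}\right)} = \frac{1}{1638 - \frac{1}{152}} = \frac{1}{\frac{248975}{152}} = \frac{152}{248975}$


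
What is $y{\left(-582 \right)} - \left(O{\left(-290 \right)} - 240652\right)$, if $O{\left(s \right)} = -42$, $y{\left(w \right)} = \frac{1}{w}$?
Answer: $\frac{140083907}{582} \approx 2.4069 \cdot 10^{5}$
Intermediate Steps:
$y{\left(-582 \right)} - \left(O{\left(-290 \right)} - 240652\right) = \frac{1}{-582} - \left(-42 - 240652\right) = - \frac{1}{582} - -240694 = - \frac{1}{582} + 240694 = \frac{140083907}{582}$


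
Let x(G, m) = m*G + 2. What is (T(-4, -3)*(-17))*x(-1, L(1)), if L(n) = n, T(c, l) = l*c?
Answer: -204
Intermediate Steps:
T(c, l) = c*l
x(G, m) = 2 + G*m (x(G, m) = G*m + 2 = 2 + G*m)
(T(-4, -3)*(-17))*x(-1, L(1)) = (-4*(-3)*(-17))*(2 - 1*1) = (12*(-17))*(2 - 1) = -204*1 = -204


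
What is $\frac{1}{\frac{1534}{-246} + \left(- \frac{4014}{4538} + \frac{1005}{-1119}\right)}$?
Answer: $- \frac{104099451}{834713777} \approx -0.12471$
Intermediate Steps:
$\frac{1}{\frac{1534}{-246} + \left(- \frac{4014}{4538} + \frac{1005}{-1119}\right)} = \frac{1}{1534 \left(- \frac{1}{246}\right) + \left(\left(-4014\right) \frac{1}{4538} + 1005 \left(- \frac{1}{1119}\right)\right)} = \frac{1}{- \frac{767}{123} - \frac{1508726}{846337}} = \frac{1}{- \frac{834713777}{104099451}} = - \frac{104099451}{834713777}$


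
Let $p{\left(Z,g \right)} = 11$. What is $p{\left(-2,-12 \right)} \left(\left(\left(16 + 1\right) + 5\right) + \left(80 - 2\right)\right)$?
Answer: $1100$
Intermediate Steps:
$p{\left(-2,-12 \right)} \left(\left(\left(16 + 1\right) + 5\right) + \left(80 - 2\right)\right) = 11 \left(\left(\left(16 + 1\right) + 5\right) + \left(80 - 2\right)\right) = 11 \left(\left(17 + 5\right) + 78\right) = 11 \left(22 + 78\right) = 11 \cdot 100 = 1100$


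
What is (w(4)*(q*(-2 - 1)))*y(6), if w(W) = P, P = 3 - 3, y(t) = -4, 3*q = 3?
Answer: 0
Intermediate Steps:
q = 1 (q = (⅓)*3 = 1)
P = 0
w(W) = 0
(w(4)*(q*(-2 - 1)))*y(6) = (0*(1*(-2 - 1)))*(-4) = (0*(1*(-3)))*(-4) = (0*(-3))*(-4) = 0*(-4) = 0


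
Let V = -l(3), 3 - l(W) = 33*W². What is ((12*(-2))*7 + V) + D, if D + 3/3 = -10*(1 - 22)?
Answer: 335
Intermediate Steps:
l(W) = 3 - 33*W²
V = 294 (V = -(3 - 33*3²) = -(3 - 33*9) = -(3 - 297) = -1*(-294) = 294)
D = 209 (D = -1 - 10*(1 - 22) = -1 - 10*(-21) = -1 + 210 = 209)
((12*(-2))*7 + V) + D = ((12*(-2))*7 + 294) + 209 = (-24*7 + 294) + 209 = (-168 + 294) + 209 = 126 + 209 = 335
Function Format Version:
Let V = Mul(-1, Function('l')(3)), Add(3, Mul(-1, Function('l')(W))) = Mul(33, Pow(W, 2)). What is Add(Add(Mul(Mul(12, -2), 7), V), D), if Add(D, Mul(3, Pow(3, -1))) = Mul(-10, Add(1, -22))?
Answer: 335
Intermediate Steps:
Function('l')(W) = Add(3, Mul(-33, Pow(W, 2))) (Function('l')(W) = Add(3, Mul(-1, Mul(33, Pow(W, 2)))) = Add(3, Mul(-33, Pow(W, 2))))
V = 294 (V = Mul(-1, Add(3, Mul(-33, Pow(3, 2)))) = Mul(-1, Add(3, Mul(-33, 9))) = Mul(-1, Add(3, -297)) = Mul(-1, -294) = 294)
D = 209 (D = Add(-1, Mul(-10, Add(1, -22))) = Add(-1, Mul(-10, -21)) = Add(-1, 210) = 209)
Add(Add(Mul(Mul(12, -2), 7), V), D) = Add(Add(Mul(Mul(12, -2), 7), 294), 209) = Add(Add(Mul(-24, 7), 294), 209) = Add(Add(-168, 294), 209) = Add(126, 209) = 335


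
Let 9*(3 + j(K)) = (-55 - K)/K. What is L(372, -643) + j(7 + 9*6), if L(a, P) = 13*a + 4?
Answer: 2655397/549 ≈ 4836.8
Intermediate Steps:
L(a, P) = 4 + 13*a
j(K) = -3 + (-55 - K)/(9*K) (j(K) = -3 + ((-55 - K)/K)/9 = -3 + (-55 - K)/(9*K))
L(372, -643) + j(7 + 9*6) = (4 + 13*372) + (-55 - 28*(7 + 9*6))/(9*(7 + 9*6)) = (4 + 4836) + (-55 - 28*(7 + 54))/(9*(7 + 54)) = 4840 + (1/9)*(-55 - 28*61)/61 = 4840 + (1/9)*(1/61)*(-55 - 1708) = 4840 + (1/9)*(1/61)*(-1763) = 4840 - 1763/549 = 2655397/549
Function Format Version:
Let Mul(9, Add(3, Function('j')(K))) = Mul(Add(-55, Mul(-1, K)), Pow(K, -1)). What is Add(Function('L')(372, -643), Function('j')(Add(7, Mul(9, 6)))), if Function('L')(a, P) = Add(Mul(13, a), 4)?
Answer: Rational(2655397, 549) ≈ 4836.8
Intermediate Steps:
Function('L')(a, P) = Add(4, Mul(13, a))
Function('j')(K) = Add(-3, Mul(Rational(1, 9), Pow(K, -1), Add(-55, Mul(-1, K)))) (Function('j')(K) = Add(-3, Mul(Rational(1, 9), Mul(Add(-55, Mul(-1, K)), Pow(K, -1)))) = Add(-3, Mul(Rational(1, 9), Mul(Pow(K, -1), Add(-55, Mul(-1, K))))) = Add(-3, Mul(Rational(1, 9), Pow(K, -1), Add(-55, Mul(-1, K)))))
Add(Function('L')(372, -643), Function('j')(Add(7, Mul(9, 6)))) = Add(Add(4, Mul(13, 372)), Mul(Rational(1, 9), Pow(Add(7, Mul(9, 6)), -1), Add(-55, Mul(-28, Add(7, Mul(9, 6)))))) = Add(Add(4, 4836), Mul(Rational(1, 9), Pow(Add(7, 54), -1), Add(-55, Mul(-28, Add(7, 54))))) = Add(4840, Mul(Rational(1, 9), Pow(61, -1), Add(-55, Mul(-28, 61)))) = Add(4840, Mul(Rational(1, 9), Rational(1, 61), Add(-55, -1708))) = Add(4840, Mul(Rational(1, 9), Rational(1, 61), -1763)) = Add(4840, Rational(-1763, 549)) = Rational(2655397, 549)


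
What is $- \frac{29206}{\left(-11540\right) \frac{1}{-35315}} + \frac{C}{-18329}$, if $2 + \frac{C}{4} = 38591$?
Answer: $- \frac{1890649314205}{21151666} \approx -89385.0$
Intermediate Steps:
$C = 154356$ ($C = -8 + 4 \cdot 38591 = -8 + 154364 = 154356$)
$- \frac{29206}{\left(-11540\right) \frac{1}{-35315}} + \frac{C}{-18329} = - \frac{29206}{\left(-11540\right) \frac{1}{-35315}} + \frac{154356}{-18329} = - \frac{29206}{\left(-11540\right) \left(- \frac{1}{35315}\right)} + 154356 \left(- \frac{1}{18329}\right) = - \frac{29206}{\frac{2308}{7063}} - \frac{154356}{18329} = \left(-29206\right) \frac{7063}{2308} - \frac{154356}{18329} = - \frac{103140989}{1154} - \frac{154356}{18329} = - \frac{1890649314205}{21151666}$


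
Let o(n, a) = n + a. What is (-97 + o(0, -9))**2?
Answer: 11236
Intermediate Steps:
o(n, a) = a + n
(-97 + o(0, -9))**2 = (-97 + (-9 + 0))**2 = (-97 - 9)**2 = (-106)**2 = 11236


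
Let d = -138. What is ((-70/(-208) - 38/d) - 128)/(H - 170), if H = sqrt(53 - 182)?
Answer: 11100235/14879436 + 130591*I*sqrt(129)/29758872 ≈ 0.74601 + 0.049842*I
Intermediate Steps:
H = I*sqrt(129) (H = sqrt(-129) = I*sqrt(129) ≈ 11.358*I)
((-70/(-208) - 38/d) - 128)/(H - 170) = ((-70/(-208) - 38/(-138)) - 128)/(I*sqrt(129) - 170) = ((-70*(-1/208) - 38*(-1/138)) - 128)/(-170 + I*sqrt(129)) = ((35/104 + 19/69) - 128)/(-170 + I*sqrt(129)) = (4391/7176 - 128)/(-170 + I*sqrt(129)) = -914137/(7176*(-170 + I*sqrt(129)))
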